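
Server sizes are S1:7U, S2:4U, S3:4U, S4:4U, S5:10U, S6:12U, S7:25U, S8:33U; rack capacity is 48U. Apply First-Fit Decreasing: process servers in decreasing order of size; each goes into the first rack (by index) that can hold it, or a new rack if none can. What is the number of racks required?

Sorted descending: 33, 25, 12, 10, 7, 4, 4, 4.
33U → rack 1 (remaining 15U)
25U → rack 2 (remaining 23U)
12U → rack 1 (remaining 3U)
10U → rack 2 (remaining 13U)
7U → rack 2 (remaining 6U)
4U → rack 2 (remaining 2U)
4U → rack 3 (remaining 44U)
4U → rack 3 (remaining 40U)

3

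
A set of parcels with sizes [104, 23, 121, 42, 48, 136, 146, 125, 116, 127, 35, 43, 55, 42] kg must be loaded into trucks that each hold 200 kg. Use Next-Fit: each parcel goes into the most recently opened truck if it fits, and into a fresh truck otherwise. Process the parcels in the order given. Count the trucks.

Put 104 kg in truck 1; 96 kg remain.
Put 23 kg in truck 1; 73 kg remain.
Put 121 kg in truck 2; 79 kg remain.
Put 42 kg in truck 2; 37 kg remain.
Put 48 kg in truck 3; 152 kg remain.
Put 136 kg in truck 3; 16 kg remain.
Put 146 kg in truck 4; 54 kg remain.
Put 125 kg in truck 5; 75 kg remain.
Put 116 kg in truck 6; 84 kg remain.
Put 127 kg in truck 7; 73 kg remain.
Put 35 kg in truck 7; 38 kg remain.
Put 43 kg in truck 8; 157 kg remain.
Put 55 kg in truck 8; 102 kg remain.
Put 42 kg in truck 8; 60 kg remain.
Final trucks: [104,23] [121,42] [48,136] [146] [125] [116] [127,35] [43,55,42].

8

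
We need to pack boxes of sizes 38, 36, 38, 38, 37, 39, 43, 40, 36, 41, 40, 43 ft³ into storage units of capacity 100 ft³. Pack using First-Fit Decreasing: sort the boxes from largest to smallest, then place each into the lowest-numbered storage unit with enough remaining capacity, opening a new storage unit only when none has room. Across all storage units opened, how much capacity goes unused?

Sorted descending: 43, 43, 41, 40, 40, 39, 38, 38, 38, 37, 36, 36.
Put 43 ft³ in storage unit 1; 57 ft³ remain.
Put 43 ft³ in storage unit 1; 14 ft³ remain.
Put 41 ft³ in storage unit 2; 59 ft³ remain.
Put 40 ft³ in storage unit 2; 19 ft³ remain.
Put 40 ft³ in storage unit 3; 60 ft³ remain.
Put 39 ft³ in storage unit 3; 21 ft³ remain.
Put 38 ft³ in storage unit 4; 62 ft³ remain.
Put 38 ft³ in storage unit 4; 24 ft³ remain.
Put 38 ft³ in storage unit 5; 62 ft³ remain.
Put 37 ft³ in storage unit 5; 25 ft³ remain.
Put 36 ft³ in storage unit 6; 64 ft³ remain.
Put 36 ft³ in storage unit 6; 28 ft³ remain.
6 storage units × 100 ft³ = 600 ft³; used 469 ft³; unused 131 ft³.

131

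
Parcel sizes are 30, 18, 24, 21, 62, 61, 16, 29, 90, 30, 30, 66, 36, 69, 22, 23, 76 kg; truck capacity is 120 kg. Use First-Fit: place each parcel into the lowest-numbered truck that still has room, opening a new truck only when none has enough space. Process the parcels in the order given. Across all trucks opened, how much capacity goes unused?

Put 30 kg in truck 1; 90 kg remain.
Put 18 kg in truck 1; 72 kg remain.
Put 24 kg in truck 1; 48 kg remain.
Put 21 kg in truck 1; 27 kg remain.
Put 62 kg in truck 2; 58 kg remain.
Put 61 kg in truck 3; 59 kg remain.
Put 16 kg in truck 1; 11 kg remain.
Put 29 kg in truck 2; 29 kg remain.
Put 90 kg in truck 4; 30 kg remain.
Put 30 kg in truck 3; 29 kg remain.
Put 30 kg in truck 4; 0 kg remain.
Put 66 kg in truck 5; 54 kg remain.
Put 36 kg in truck 5; 18 kg remain.
Put 69 kg in truck 6; 51 kg remain.
Put 22 kg in truck 2; 7 kg remain.
Put 23 kg in truck 3; 6 kg remain.
Put 76 kg in truck 7; 44 kg remain.
7 trucks × 120 kg = 840 kg; used 703 kg; unused 137 kg.

137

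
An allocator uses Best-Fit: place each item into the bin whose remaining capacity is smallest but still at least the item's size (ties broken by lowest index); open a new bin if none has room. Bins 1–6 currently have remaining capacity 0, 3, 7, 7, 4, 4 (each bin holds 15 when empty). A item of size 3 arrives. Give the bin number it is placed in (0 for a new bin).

Bins with room: bin 2 (3), bin 3 (7), bin 4 (7), bin 5 (4), bin 6 (4).
Tightest fit is bin 2 with 3 free.

2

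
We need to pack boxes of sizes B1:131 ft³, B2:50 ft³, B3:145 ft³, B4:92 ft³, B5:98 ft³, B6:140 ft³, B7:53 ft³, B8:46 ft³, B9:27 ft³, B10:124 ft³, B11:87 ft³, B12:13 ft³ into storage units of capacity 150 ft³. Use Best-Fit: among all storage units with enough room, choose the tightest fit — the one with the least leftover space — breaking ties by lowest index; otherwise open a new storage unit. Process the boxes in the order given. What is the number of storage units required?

B1 (131 ft³) → storage unit 1 (remaining 19 ft³)
B2 (50 ft³) → storage unit 2 (remaining 100 ft³)
B3 (145 ft³) → storage unit 3 (remaining 5 ft³)
B4 (92 ft³) → storage unit 2 (remaining 8 ft³)
B5 (98 ft³) → storage unit 4 (remaining 52 ft³)
B6 (140 ft³) → storage unit 5 (remaining 10 ft³)
B7 (53 ft³) → storage unit 6 (remaining 97 ft³)
B8 (46 ft³) → storage unit 4 (remaining 6 ft³)
B9 (27 ft³) → storage unit 6 (remaining 70 ft³)
B10 (124 ft³) → storage unit 7 (remaining 26 ft³)
B11 (87 ft³) → storage unit 8 (remaining 63 ft³)
B12 (13 ft³) → storage unit 1 (remaining 6 ft³)
Final storage units: [131,13] [50,92] [145] [98,46] [140] [53,27] [124] [87].

8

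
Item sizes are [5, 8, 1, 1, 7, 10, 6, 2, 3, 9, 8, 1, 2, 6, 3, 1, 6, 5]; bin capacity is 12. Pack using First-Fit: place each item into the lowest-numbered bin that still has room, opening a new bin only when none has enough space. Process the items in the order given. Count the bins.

8

bin 1: place 5, 7 left
bin 2: place 8, 4 left
bin 1: place 1, 6 left
bin 1: place 1, 5 left
bin 3: place 7, 5 left
bin 4: place 10, 2 left
bin 5: place 6, 6 left
bin 1: place 2, 3 left
bin 1: place 3, 0 left
bin 6: place 9, 3 left
bin 7: place 8, 4 left
bin 2: place 1, 3 left
bin 2: place 2, 1 left
bin 5: place 6, 0 left
bin 3: place 3, 2 left
bin 2: place 1, 0 left
bin 8: place 6, 6 left
bin 8: place 5, 1 left
Final bins: [5,1,1,2,3] [8,1,2,1] [7,3] [10] [6,6] [9] [8] [6,5].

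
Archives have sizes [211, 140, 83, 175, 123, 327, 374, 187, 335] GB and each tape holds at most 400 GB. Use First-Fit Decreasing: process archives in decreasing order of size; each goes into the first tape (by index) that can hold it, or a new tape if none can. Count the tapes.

Sorted descending: 374, 335, 327, 211, 187, 175, 140, 123, 83.
374 GB → tape 1 (remaining 26 GB)
335 GB → tape 2 (remaining 65 GB)
327 GB → tape 3 (remaining 73 GB)
211 GB → tape 4 (remaining 189 GB)
187 GB → tape 4 (remaining 2 GB)
175 GB → tape 5 (remaining 225 GB)
140 GB → tape 5 (remaining 85 GB)
123 GB → tape 6 (remaining 277 GB)
83 GB → tape 5 (remaining 2 GB)
Final tapes: [374] [335] [327] [211,187] [175,140,83] [123].

6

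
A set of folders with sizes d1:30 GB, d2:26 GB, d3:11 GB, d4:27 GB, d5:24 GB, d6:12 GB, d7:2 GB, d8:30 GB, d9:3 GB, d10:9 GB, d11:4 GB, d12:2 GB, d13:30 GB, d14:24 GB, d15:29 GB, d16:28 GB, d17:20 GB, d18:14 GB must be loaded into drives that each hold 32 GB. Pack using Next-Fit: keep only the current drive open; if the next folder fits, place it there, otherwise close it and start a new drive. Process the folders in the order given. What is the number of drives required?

14

drive 1: place d1 (30 GB), 2 GB left
drive 2: place d2 (26 GB), 6 GB left
drive 3: place d3 (11 GB), 21 GB left
drive 4: place d4 (27 GB), 5 GB left
drive 5: place d5 (24 GB), 8 GB left
drive 6: place d6 (12 GB), 20 GB left
drive 6: place d7 (2 GB), 18 GB left
drive 7: place d8 (30 GB), 2 GB left
drive 8: place d9 (3 GB), 29 GB left
drive 8: place d10 (9 GB), 20 GB left
drive 8: place d11 (4 GB), 16 GB left
drive 8: place d12 (2 GB), 14 GB left
drive 9: place d13 (30 GB), 2 GB left
drive 10: place d14 (24 GB), 8 GB left
drive 11: place d15 (29 GB), 3 GB left
drive 12: place d16 (28 GB), 4 GB left
drive 13: place d17 (20 GB), 12 GB left
drive 14: place d18 (14 GB), 18 GB left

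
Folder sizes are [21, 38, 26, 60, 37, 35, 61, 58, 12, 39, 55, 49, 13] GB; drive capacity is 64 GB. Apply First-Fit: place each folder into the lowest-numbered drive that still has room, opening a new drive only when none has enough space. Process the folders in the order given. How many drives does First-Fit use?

drive 1: place 21 GB, 43 GB left
drive 1: place 38 GB, 5 GB left
drive 2: place 26 GB, 38 GB left
drive 3: place 60 GB, 4 GB left
drive 2: place 37 GB, 1 GB left
drive 4: place 35 GB, 29 GB left
drive 5: place 61 GB, 3 GB left
drive 6: place 58 GB, 6 GB left
drive 4: place 12 GB, 17 GB left
drive 7: place 39 GB, 25 GB left
drive 8: place 55 GB, 9 GB left
drive 9: place 49 GB, 15 GB left
drive 4: place 13 GB, 4 GB left
Final drives: [21,38] [26,37] [60] [35,12,13] [61] [58] [39] [55] [49].

9 drives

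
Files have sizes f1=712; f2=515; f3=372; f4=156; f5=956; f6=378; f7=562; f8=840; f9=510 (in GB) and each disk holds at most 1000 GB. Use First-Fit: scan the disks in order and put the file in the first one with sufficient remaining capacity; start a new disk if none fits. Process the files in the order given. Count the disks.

f1 (712 GB) → disk 1 (remaining 288 GB)
f2 (515 GB) → disk 2 (remaining 485 GB)
f3 (372 GB) → disk 2 (remaining 113 GB)
f4 (156 GB) → disk 1 (remaining 132 GB)
f5 (956 GB) → disk 3 (remaining 44 GB)
f6 (378 GB) → disk 4 (remaining 622 GB)
f7 (562 GB) → disk 4 (remaining 60 GB)
f8 (840 GB) → disk 5 (remaining 160 GB)
f9 (510 GB) → disk 6 (remaining 490 GB)
Final disks: [712,156] [515,372] [956] [378,562] [840] [510].

6 disks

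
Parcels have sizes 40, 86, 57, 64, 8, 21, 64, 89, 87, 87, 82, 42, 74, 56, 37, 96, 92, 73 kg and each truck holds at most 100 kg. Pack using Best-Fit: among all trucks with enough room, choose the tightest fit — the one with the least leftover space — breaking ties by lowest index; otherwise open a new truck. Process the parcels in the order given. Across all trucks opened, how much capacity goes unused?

truck 1: place 40 kg, 60 kg left
truck 2: place 86 kg, 14 kg left
truck 1: place 57 kg, 3 kg left
truck 3: place 64 kg, 36 kg left
truck 2: place 8 kg, 6 kg left
truck 3: place 21 kg, 15 kg left
truck 4: place 64 kg, 36 kg left
truck 5: place 89 kg, 11 kg left
truck 6: place 87 kg, 13 kg left
truck 7: place 87 kg, 13 kg left
truck 8: place 82 kg, 18 kg left
truck 9: place 42 kg, 58 kg left
truck 10: place 74 kg, 26 kg left
truck 9: place 56 kg, 2 kg left
truck 11: place 37 kg, 63 kg left
truck 12: place 96 kg, 4 kg left
truck 13: place 92 kg, 8 kg left
truck 14: place 73 kg, 27 kg left
14 trucks × 100 kg = 1400 kg; used 1155 kg; unused 245 kg.

245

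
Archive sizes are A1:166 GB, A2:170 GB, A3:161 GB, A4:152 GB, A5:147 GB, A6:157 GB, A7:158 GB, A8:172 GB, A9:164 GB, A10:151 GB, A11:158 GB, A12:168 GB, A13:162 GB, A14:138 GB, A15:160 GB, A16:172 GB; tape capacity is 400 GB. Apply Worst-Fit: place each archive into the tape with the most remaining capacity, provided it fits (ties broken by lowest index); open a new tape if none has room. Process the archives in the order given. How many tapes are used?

8 tapes

A1 (166 GB) → tape 1 (remaining 234 GB)
A2 (170 GB) → tape 1 (remaining 64 GB)
A3 (161 GB) → tape 2 (remaining 239 GB)
A4 (152 GB) → tape 2 (remaining 87 GB)
A5 (147 GB) → tape 3 (remaining 253 GB)
A6 (157 GB) → tape 3 (remaining 96 GB)
A7 (158 GB) → tape 4 (remaining 242 GB)
A8 (172 GB) → tape 4 (remaining 70 GB)
A9 (164 GB) → tape 5 (remaining 236 GB)
A10 (151 GB) → tape 5 (remaining 85 GB)
A11 (158 GB) → tape 6 (remaining 242 GB)
A12 (168 GB) → tape 6 (remaining 74 GB)
A13 (162 GB) → tape 7 (remaining 238 GB)
A14 (138 GB) → tape 7 (remaining 100 GB)
A15 (160 GB) → tape 8 (remaining 240 GB)
A16 (172 GB) → tape 8 (remaining 68 GB)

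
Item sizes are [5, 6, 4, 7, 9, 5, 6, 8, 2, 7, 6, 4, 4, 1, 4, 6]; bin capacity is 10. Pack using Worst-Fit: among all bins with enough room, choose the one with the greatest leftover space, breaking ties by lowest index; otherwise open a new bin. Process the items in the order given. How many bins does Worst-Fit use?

Put 5 in bin 1; 5 remain.
Put 6 in bin 2; 4 remain.
Put 4 in bin 1; 1 remain.
Put 7 in bin 3; 3 remain.
Put 9 in bin 4; 1 remain.
Put 5 in bin 5; 5 remain.
Put 6 in bin 6; 4 remain.
Put 8 in bin 7; 2 remain.
Put 2 in bin 5; 3 remain.
Put 7 in bin 8; 3 remain.
Put 6 in bin 9; 4 remain.
Put 4 in bin 2; 0 remain.
Put 4 in bin 6; 0 remain.
Put 1 in bin 9; 3 remain.
Put 4 in bin 10; 6 remain.
Put 6 in bin 10; 0 remain.

10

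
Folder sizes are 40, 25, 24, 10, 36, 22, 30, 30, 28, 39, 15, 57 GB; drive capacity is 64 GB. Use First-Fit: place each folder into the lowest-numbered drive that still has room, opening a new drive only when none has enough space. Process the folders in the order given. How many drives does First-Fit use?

6

drive 1: place 40 GB, 24 GB left
drive 2: place 25 GB, 39 GB left
drive 1: place 24 GB, 0 GB left
drive 2: place 10 GB, 29 GB left
drive 3: place 36 GB, 28 GB left
drive 2: place 22 GB, 7 GB left
drive 4: place 30 GB, 34 GB left
drive 4: place 30 GB, 4 GB left
drive 3: place 28 GB, 0 GB left
drive 5: place 39 GB, 25 GB left
drive 5: place 15 GB, 10 GB left
drive 6: place 57 GB, 7 GB left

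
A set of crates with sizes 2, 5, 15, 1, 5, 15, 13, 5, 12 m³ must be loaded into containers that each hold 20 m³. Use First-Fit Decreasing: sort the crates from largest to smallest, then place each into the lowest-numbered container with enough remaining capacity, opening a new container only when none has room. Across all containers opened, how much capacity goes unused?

Sorted descending: 15, 15, 13, 12, 5, 5, 5, 2, 1.
15 m³ → container 1 (remaining 5 m³)
15 m³ → container 2 (remaining 5 m³)
13 m³ → container 3 (remaining 7 m³)
12 m³ → container 4 (remaining 8 m³)
5 m³ → container 1 (remaining 0 m³)
5 m³ → container 2 (remaining 0 m³)
5 m³ → container 3 (remaining 2 m³)
2 m³ → container 3 (remaining 0 m³)
1 m³ → container 4 (remaining 7 m³)
4 containers × 20 m³ = 80 m³; used 73 m³; unused 7 m³.

7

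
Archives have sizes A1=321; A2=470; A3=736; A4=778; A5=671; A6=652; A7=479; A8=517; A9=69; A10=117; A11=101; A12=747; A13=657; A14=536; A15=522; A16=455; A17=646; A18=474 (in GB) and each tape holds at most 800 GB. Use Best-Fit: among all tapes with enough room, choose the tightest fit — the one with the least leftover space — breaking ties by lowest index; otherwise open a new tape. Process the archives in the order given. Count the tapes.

A1 (321 GB) → tape 1 (remaining 479 GB)
A2 (470 GB) → tape 1 (remaining 9 GB)
A3 (736 GB) → tape 2 (remaining 64 GB)
A4 (778 GB) → tape 3 (remaining 22 GB)
A5 (671 GB) → tape 4 (remaining 129 GB)
A6 (652 GB) → tape 5 (remaining 148 GB)
A7 (479 GB) → tape 6 (remaining 321 GB)
A8 (517 GB) → tape 7 (remaining 283 GB)
A9 (69 GB) → tape 4 (remaining 60 GB)
A10 (117 GB) → tape 5 (remaining 31 GB)
A11 (101 GB) → tape 7 (remaining 182 GB)
A12 (747 GB) → tape 8 (remaining 53 GB)
A13 (657 GB) → tape 9 (remaining 143 GB)
A14 (536 GB) → tape 10 (remaining 264 GB)
A15 (522 GB) → tape 11 (remaining 278 GB)
A16 (455 GB) → tape 12 (remaining 345 GB)
A17 (646 GB) → tape 13 (remaining 154 GB)
A18 (474 GB) → tape 14 (remaining 326 GB)

14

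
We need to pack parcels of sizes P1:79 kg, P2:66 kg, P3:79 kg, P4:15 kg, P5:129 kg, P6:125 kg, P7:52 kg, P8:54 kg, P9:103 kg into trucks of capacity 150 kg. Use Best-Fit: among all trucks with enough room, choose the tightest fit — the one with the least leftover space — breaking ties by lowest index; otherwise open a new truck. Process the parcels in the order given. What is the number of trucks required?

6

P1 (79 kg) → truck 1 (remaining 71 kg)
P2 (66 kg) → truck 1 (remaining 5 kg)
P3 (79 kg) → truck 2 (remaining 71 kg)
P4 (15 kg) → truck 2 (remaining 56 kg)
P5 (129 kg) → truck 3 (remaining 21 kg)
P6 (125 kg) → truck 4 (remaining 25 kg)
P7 (52 kg) → truck 2 (remaining 4 kg)
P8 (54 kg) → truck 5 (remaining 96 kg)
P9 (103 kg) → truck 6 (remaining 47 kg)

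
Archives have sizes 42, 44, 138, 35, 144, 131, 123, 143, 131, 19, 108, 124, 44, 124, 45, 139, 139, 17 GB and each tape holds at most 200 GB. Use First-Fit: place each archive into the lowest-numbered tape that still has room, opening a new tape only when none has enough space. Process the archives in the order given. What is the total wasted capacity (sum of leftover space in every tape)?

Put 42 GB in tape 1; 158 GB remain.
Put 44 GB in tape 1; 114 GB remain.
Put 138 GB in tape 2; 62 GB remain.
Put 35 GB in tape 1; 79 GB remain.
Put 144 GB in tape 3; 56 GB remain.
Put 131 GB in tape 4; 69 GB remain.
Put 123 GB in tape 5; 77 GB remain.
Put 143 GB in tape 6; 57 GB remain.
Put 131 GB in tape 7; 69 GB remain.
Put 19 GB in tape 1; 60 GB remain.
Put 108 GB in tape 8; 92 GB remain.
Put 124 GB in tape 9; 76 GB remain.
Put 44 GB in tape 1; 16 GB remain.
Put 124 GB in tape 10; 76 GB remain.
Put 45 GB in tape 2; 17 GB remain.
Put 139 GB in tape 11; 61 GB remain.
Put 139 GB in tape 12; 61 GB remain.
Put 17 GB in tape 2; 0 GB remain.
12 tapes × 200 GB = 2400 GB; used 1690 GB; unused 710 GB.

710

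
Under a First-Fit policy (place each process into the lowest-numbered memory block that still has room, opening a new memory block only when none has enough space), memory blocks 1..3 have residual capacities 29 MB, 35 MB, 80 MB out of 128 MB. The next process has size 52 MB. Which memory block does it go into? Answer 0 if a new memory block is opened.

3

Memory blocks with room: memory block 3 (80 MB).
The first with room is memory block 3.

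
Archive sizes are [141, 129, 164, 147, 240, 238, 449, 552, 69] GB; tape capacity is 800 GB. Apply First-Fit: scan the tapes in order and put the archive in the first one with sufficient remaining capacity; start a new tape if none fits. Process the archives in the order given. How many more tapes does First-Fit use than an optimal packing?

1

First-Fit: [141,129,164,147,69] [240,238] [449] [552] → 4 tapes.
Total size 2129 GB; any packing needs at least ⌈2129/800⌉ = 3 tapes.
An optimal packing achieves that bound: [552,240] [449,238,69] [164,147,141,129] → 3 tapes.
Excess: 4 − 3 = 1.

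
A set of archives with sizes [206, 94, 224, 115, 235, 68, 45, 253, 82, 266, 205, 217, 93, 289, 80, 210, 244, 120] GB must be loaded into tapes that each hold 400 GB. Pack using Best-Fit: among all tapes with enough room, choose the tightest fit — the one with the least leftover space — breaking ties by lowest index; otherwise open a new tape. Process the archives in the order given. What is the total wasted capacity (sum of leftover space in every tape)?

206 GB → tape 1 (remaining 194 GB)
94 GB → tape 1 (remaining 100 GB)
224 GB → tape 2 (remaining 176 GB)
115 GB → tape 2 (remaining 61 GB)
235 GB → tape 3 (remaining 165 GB)
68 GB → tape 1 (remaining 32 GB)
45 GB → tape 2 (remaining 16 GB)
253 GB → tape 4 (remaining 147 GB)
82 GB → tape 4 (remaining 65 GB)
266 GB → tape 5 (remaining 134 GB)
205 GB → tape 6 (remaining 195 GB)
217 GB → tape 7 (remaining 183 GB)
93 GB → tape 5 (remaining 41 GB)
289 GB → tape 8 (remaining 111 GB)
80 GB → tape 8 (remaining 31 GB)
210 GB → tape 9 (remaining 190 GB)
244 GB → tape 10 (remaining 156 GB)
120 GB → tape 10 (remaining 36 GB)
10 tapes × 400 GB = 4000 GB; used 3046 GB; unused 954 GB.

954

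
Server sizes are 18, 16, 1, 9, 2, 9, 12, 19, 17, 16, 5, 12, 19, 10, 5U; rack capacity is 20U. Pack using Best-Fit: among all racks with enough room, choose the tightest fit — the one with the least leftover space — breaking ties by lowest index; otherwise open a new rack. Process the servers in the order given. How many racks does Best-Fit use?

10

rack 1: place 18U, 2U left
rack 2: place 16U, 4U left
rack 1: place 1U, 1U left
rack 3: place 9U, 11U left
rack 2: place 2U, 2U left
rack 3: place 9U, 2U left
rack 4: place 12U, 8U left
rack 5: place 19U, 1U left
rack 6: place 17U, 3U left
rack 7: place 16U, 4U left
rack 4: place 5U, 3U left
rack 8: place 12U, 8U left
rack 9: place 19U, 1U left
rack 10: place 10U, 10U left
rack 8: place 5U, 3U left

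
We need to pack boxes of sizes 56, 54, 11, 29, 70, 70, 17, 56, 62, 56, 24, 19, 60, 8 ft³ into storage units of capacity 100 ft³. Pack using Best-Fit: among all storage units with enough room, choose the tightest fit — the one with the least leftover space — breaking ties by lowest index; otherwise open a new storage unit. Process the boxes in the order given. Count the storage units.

8

56 ft³ → storage unit 1 (remaining 44 ft³)
54 ft³ → storage unit 2 (remaining 46 ft³)
11 ft³ → storage unit 1 (remaining 33 ft³)
29 ft³ → storage unit 1 (remaining 4 ft³)
70 ft³ → storage unit 3 (remaining 30 ft³)
70 ft³ → storage unit 4 (remaining 30 ft³)
17 ft³ → storage unit 3 (remaining 13 ft³)
56 ft³ → storage unit 5 (remaining 44 ft³)
62 ft³ → storage unit 6 (remaining 38 ft³)
56 ft³ → storage unit 7 (remaining 44 ft³)
24 ft³ → storage unit 4 (remaining 6 ft³)
19 ft³ → storage unit 6 (remaining 19 ft³)
60 ft³ → storage unit 8 (remaining 40 ft³)
8 ft³ → storage unit 3 (remaining 5 ft³)
Final storage units: [56,11,29] [54] [70,17,8] [70,24] [56] [62,19] [56] [60].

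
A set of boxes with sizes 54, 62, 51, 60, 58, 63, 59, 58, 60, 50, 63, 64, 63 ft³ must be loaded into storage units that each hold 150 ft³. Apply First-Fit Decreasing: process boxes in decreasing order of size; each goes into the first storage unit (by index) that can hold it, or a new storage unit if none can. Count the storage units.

7 storage units

Sorted descending: 64, 63, 63, 63, 62, 60, 60, 59, 58, 58, 54, 51, 50.
storage unit 1: place 64 ft³, 86 ft³ left
storage unit 1: place 63 ft³, 23 ft³ left
storage unit 2: place 63 ft³, 87 ft³ left
storage unit 2: place 63 ft³, 24 ft³ left
storage unit 3: place 62 ft³, 88 ft³ left
storage unit 3: place 60 ft³, 28 ft³ left
storage unit 4: place 60 ft³, 90 ft³ left
storage unit 4: place 59 ft³, 31 ft³ left
storage unit 5: place 58 ft³, 92 ft³ left
storage unit 5: place 58 ft³, 34 ft³ left
storage unit 6: place 54 ft³, 96 ft³ left
storage unit 6: place 51 ft³, 45 ft³ left
storage unit 7: place 50 ft³, 100 ft³ left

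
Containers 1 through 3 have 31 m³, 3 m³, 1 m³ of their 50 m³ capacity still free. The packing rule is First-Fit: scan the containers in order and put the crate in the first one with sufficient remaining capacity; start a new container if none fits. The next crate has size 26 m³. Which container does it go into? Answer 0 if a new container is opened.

Containers with room: container 1 (31 m³).
The first with room is container 1.

1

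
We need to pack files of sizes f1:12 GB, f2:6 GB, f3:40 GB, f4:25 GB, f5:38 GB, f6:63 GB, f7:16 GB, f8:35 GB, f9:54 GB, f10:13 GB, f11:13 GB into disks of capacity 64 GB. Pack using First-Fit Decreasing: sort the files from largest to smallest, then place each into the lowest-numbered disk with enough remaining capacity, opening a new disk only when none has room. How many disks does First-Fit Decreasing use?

6 disks

Sorted descending: 63, 54, 40, 38, 35, 25, 16, 13, 13, 12, 6.
disk 1: place 63 GB, 1 GB left
disk 2: place 54 GB, 10 GB left
disk 3: place 40 GB, 24 GB left
disk 4: place 38 GB, 26 GB left
disk 5: place 35 GB, 29 GB left
disk 4: place 25 GB, 1 GB left
disk 3: place 16 GB, 8 GB left
disk 5: place 13 GB, 16 GB left
disk 5: place 13 GB, 3 GB left
disk 6: place 12 GB, 52 GB left
disk 2: place 6 GB, 4 GB left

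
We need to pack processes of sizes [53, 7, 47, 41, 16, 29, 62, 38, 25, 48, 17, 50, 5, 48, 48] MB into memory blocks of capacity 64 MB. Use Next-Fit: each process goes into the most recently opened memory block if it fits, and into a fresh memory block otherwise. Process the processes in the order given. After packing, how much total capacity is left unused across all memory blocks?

170

Put 53 MB in memory block 1; 11 MB remain.
Put 7 MB in memory block 1; 4 MB remain.
Put 47 MB in memory block 2; 17 MB remain.
Put 41 MB in memory block 3; 23 MB remain.
Put 16 MB in memory block 3; 7 MB remain.
Put 29 MB in memory block 4; 35 MB remain.
Put 62 MB in memory block 5; 2 MB remain.
Put 38 MB in memory block 6; 26 MB remain.
Put 25 MB in memory block 6; 1 MB remain.
Put 48 MB in memory block 7; 16 MB remain.
Put 17 MB in memory block 8; 47 MB remain.
Put 50 MB in memory block 9; 14 MB remain.
Put 5 MB in memory block 9; 9 MB remain.
Put 48 MB in memory block 10; 16 MB remain.
Put 48 MB in memory block 11; 16 MB remain.
11 memory blocks × 64 MB = 704 MB; used 534 MB; unused 170 MB.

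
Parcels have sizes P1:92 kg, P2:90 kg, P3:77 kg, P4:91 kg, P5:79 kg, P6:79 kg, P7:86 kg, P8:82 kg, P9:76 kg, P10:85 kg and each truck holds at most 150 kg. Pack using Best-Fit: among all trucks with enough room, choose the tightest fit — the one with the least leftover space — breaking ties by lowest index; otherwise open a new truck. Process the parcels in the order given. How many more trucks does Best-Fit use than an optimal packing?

Best-Fit: [92] [90] [77] [91] [79] [79] [86] [82] [76] [85] → 10 trucks.
10 parcels exceed 75 kg (half the capacity), and no two of those can share a truck, so at least 10 trucks are needed.
So 10 is already optimal.

0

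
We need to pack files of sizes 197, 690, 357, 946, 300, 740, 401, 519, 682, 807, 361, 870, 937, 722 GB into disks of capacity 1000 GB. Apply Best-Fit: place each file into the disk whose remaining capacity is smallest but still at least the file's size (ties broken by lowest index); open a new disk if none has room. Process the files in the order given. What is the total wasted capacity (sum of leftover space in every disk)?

2471

197 GB → disk 1 (remaining 803 GB)
690 GB → disk 1 (remaining 113 GB)
357 GB → disk 2 (remaining 643 GB)
946 GB → disk 3 (remaining 54 GB)
300 GB → disk 2 (remaining 343 GB)
740 GB → disk 4 (remaining 260 GB)
401 GB → disk 5 (remaining 599 GB)
519 GB → disk 5 (remaining 80 GB)
682 GB → disk 6 (remaining 318 GB)
807 GB → disk 7 (remaining 193 GB)
361 GB → disk 8 (remaining 639 GB)
870 GB → disk 9 (remaining 130 GB)
937 GB → disk 10 (remaining 63 GB)
722 GB → disk 11 (remaining 278 GB)
11 disks × 1000 GB = 11000 GB; used 8529 GB; unused 2471 GB.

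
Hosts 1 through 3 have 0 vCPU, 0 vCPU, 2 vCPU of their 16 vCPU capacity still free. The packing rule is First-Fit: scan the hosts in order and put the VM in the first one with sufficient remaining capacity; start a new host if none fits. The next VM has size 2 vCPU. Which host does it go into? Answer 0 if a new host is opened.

Hosts with room: host 3 (2 vCPU).
The first with room is host 3.

3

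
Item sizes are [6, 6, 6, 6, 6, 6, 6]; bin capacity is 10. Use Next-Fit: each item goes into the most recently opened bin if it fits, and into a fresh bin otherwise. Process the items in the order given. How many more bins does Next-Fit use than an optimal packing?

Next-Fit: [6] [6] [6] [6] [6] [6] [6] → 7 bins.
7 items exceed 5 (half the capacity), and no two of those can share a bin, so at least 7 bins are needed.
So 7 is already optimal.

0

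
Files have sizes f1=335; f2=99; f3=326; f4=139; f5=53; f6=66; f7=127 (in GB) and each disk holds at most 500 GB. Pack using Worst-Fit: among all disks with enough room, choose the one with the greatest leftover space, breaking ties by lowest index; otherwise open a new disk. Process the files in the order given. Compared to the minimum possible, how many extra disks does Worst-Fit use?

Worst-Fit: [335,99,53] [326,139] [66,127] → 3 disks.
Total size 1145 GB; any packing needs at least ⌈1145/500⌉ = 3 disks.
So 3 is already optimal.

0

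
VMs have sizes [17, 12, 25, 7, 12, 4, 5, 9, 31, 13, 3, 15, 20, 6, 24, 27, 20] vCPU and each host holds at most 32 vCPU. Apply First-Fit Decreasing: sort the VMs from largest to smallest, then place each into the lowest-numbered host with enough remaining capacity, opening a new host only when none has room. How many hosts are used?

Sorted descending: 31, 27, 25, 24, 20, 20, 17, 15, 13, 12, 12, 9, 7, 6, 5, 4, 3.
31 vCPU → host 1 (remaining 1 vCPU)
27 vCPU → host 2 (remaining 5 vCPU)
25 vCPU → host 3 (remaining 7 vCPU)
24 vCPU → host 4 (remaining 8 vCPU)
20 vCPU → host 5 (remaining 12 vCPU)
20 vCPU → host 6 (remaining 12 vCPU)
17 vCPU → host 7 (remaining 15 vCPU)
15 vCPU → host 7 (remaining 0 vCPU)
13 vCPU → host 8 (remaining 19 vCPU)
12 vCPU → host 5 (remaining 0 vCPU)
12 vCPU → host 6 (remaining 0 vCPU)
9 vCPU → host 8 (remaining 10 vCPU)
7 vCPU → host 3 (remaining 0 vCPU)
6 vCPU → host 4 (remaining 2 vCPU)
5 vCPU → host 2 (remaining 0 vCPU)
4 vCPU → host 8 (remaining 6 vCPU)
3 vCPU → host 8 (remaining 3 vCPU)
Final hosts: [31] [27,5] [25,7] [24,6] [20,12] [20,12] [17,15] [13,9,4,3].

8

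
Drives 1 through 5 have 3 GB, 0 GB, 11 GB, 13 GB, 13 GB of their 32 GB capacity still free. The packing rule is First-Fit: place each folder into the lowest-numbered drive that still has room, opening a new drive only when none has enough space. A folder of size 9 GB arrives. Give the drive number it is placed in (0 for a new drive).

3

Drives with room: drive 3 (11 GB), drive 4 (13 GB), drive 5 (13 GB).
The first with room is drive 3.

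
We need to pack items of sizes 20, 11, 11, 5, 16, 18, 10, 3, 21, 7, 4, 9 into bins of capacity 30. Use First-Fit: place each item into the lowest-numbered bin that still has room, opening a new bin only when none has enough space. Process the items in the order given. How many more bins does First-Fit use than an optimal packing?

0

First-Fit: [20,5,3] [11,11,7] [16,10,4] [18,9] [21] → 5 bins.
Total size 135; any packing needs at least ⌈135/30⌉ = 5 bins.
So 5 is already optimal.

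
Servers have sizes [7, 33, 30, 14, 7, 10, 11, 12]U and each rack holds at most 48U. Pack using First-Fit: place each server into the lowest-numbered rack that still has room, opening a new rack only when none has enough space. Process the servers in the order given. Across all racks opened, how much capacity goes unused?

Put 7U in rack 1; 41U remain.
Put 33U in rack 1; 8U remain.
Put 30U in rack 2; 18U remain.
Put 14U in rack 2; 4U remain.
Put 7U in rack 1; 1U remain.
Put 10U in rack 3; 38U remain.
Put 11U in rack 3; 27U remain.
Put 12U in rack 3; 15U remain.
3 racks × 48U = 144U; used 124U; unused 20U.

20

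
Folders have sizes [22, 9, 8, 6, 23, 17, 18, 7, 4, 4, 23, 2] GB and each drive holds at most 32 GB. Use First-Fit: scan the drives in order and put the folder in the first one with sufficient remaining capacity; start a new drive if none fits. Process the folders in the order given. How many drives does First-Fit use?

5

Put 22 GB in drive 1; 10 GB remain.
Put 9 GB in drive 1; 1 GB remain.
Put 8 GB in drive 2; 24 GB remain.
Put 6 GB in drive 2; 18 GB remain.
Put 23 GB in drive 3; 9 GB remain.
Put 17 GB in drive 2; 1 GB remain.
Put 18 GB in drive 4; 14 GB remain.
Put 7 GB in drive 3; 2 GB remain.
Put 4 GB in drive 4; 10 GB remain.
Put 4 GB in drive 4; 6 GB remain.
Put 23 GB in drive 5; 9 GB remain.
Put 2 GB in drive 3; 0 GB remain.
Final drives: [22,9] [8,6,17] [23,7,2] [18,4,4] [23].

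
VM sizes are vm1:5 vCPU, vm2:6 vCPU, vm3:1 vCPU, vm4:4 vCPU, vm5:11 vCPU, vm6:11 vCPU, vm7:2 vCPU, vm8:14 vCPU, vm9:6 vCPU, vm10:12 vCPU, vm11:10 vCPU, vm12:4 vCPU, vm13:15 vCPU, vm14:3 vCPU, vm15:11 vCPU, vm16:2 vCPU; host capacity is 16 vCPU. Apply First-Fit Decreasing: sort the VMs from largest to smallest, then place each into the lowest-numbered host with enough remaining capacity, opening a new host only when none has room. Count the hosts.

8

Sorted descending: 15, 14, 12, 11, 11, 11, 10, 6, 6, 5, 4, 4, 3, 2, 2, 1.
Put 15 vCPU in host 1; 1 vCPU remain.
Put 14 vCPU in host 2; 2 vCPU remain.
Put 12 vCPU in host 3; 4 vCPU remain.
Put 11 vCPU in host 4; 5 vCPU remain.
Put 11 vCPU in host 5; 5 vCPU remain.
Put 11 vCPU in host 6; 5 vCPU remain.
Put 10 vCPU in host 7; 6 vCPU remain.
Put 6 vCPU in host 7; 0 vCPU remain.
Put 6 vCPU in host 8; 10 vCPU remain.
Put 5 vCPU in host 4; 0 vCPU remain.
Put 4 vCPU in host 3; 0 vCPU remain.
Put 4 vCPU in host 5; 1 vCPU remain.
Put 3 vCPU in host 6; 2 vCPU remain.
Put 2 vCPU in host 2; 0 vCPU remain.
Put 2 vCPU in host 6; 0 vCPU remain.
Put 1 vCPU in host 1; 0 vCPU remain.
Final hosts: [15,1] [14,2] [12,4] [11,5] [11,4] [11,3,2] [10,6] [6].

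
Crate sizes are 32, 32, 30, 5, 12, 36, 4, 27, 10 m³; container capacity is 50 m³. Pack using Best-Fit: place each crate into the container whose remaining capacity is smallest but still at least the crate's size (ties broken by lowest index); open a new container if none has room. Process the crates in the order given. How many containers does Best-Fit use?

5

Put 32 m³ in container 1; 18 m³ remain.
Put 32 m³ in container 2; 18 m³ remain.
Put 30 m³ in container 3; 20 m³ remain.
Put 5 m³ in container 1; 13 m³ remain.
Put 12 m³ in container 1; 1 m³ remain.
Put 36 m³ in container 4; 14 m³ remain.
Put 4 m³ in container 4; 10 m³ remain.
Put 27 m³ in container 5; 23 m³ remain.
Put 10 m³ in container 4; 0 m³ remain.
Final containers: [32,5,12] [32] [30] [36,4,10] [27].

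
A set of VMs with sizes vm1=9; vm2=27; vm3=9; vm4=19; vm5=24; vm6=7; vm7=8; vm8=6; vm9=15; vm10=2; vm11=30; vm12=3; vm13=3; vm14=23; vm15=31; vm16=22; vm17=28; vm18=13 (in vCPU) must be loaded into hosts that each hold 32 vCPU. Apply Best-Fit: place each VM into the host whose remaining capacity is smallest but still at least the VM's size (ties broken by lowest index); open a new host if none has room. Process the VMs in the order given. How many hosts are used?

10

vm1 (9 vCPU) → host 1 (remaining 23 vCPU)
vm2 (27 vCPU) → host 2 (remaining 5 vCPU)
vm3 (9 vCPU) → host 1 (remaining 14 vCPU)
vm4 (19 vCPU) → host 3 (remaining 13 vCPU)
vm5 (24 vCPU) → host 4 (remaining 8 vCPU)
vm6 (7 vCPU) → host 4 (remaining 1 vCPU)
vm7 (8 vCPU) → host 3 (remaining 5 vCPU)
vm8 (6 vCPU) → host 1 (remaining 8 vCPU)
vm9 (15 vCPU) → host 5 (remaining 17 vCPU)
vm10 (2 vCPU) → host 2 (remaining 3 vCPU)
vm11 (30 vCPU) → host 6 (remaining 2 vCPU)
vm12 (3 vCPU) → host 2 (remaining 0 vCPU)
vm13 (3 vCPU) → host 3 (remaining 2 vCPU)
vm14 (23 vCPU) → host 7 (remaining 9 vCPU)
vm15 (31 vCPU) → host 8 (remaining 1 vCPU)
vm16 (22 vCPU) → host 9 (remaining 10 vCPU)
vm17 (28 vCPU) → host 10 (remaining 4 vCPU)
vm18 (13 vCPU) → host 5 (remaining 4 vCPU)
Final hosts: [9,9,6] [27,2,3] [19,8,3] [24,7] [15,13] [30] [23] [31] [22] [28].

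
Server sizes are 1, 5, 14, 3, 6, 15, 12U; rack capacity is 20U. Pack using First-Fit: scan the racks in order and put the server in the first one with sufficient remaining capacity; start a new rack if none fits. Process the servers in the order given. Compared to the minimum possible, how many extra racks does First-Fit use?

1

First-Fit: [1,5,14] [3,6] [15] [12] → 4 racks.
Total size 56U; any packing needs at least ⌈56/20⌉ = 3 racks.
An optimal packing achieves that bound: [15,5] [14,6] [12,3,1] → 3 racks.
Excess: 4 − 3 = 1.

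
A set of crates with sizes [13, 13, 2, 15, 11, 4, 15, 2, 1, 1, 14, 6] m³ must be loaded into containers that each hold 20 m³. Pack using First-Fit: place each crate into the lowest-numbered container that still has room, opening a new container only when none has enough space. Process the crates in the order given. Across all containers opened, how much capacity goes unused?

23

Put 13 m³ in container 1; 7 m³ remain.
Put 13 m³ in container 2; 7 m³ remain.
Put 2 m³ in container 1; 5 m³ remain.
Put 15 m³ in container 3; 5 m³ remain.
Put 11 m³ in container 4; 9 m³ remain.
Put 4 m³ in container 1; 1 m³ remain.
Put 15 m³ in container 5; 5 m³ remain.
Put 2 m³ in container 2; 5 m³ remain.
Put 1 m³ in container 1; 0 m³ remain.
Put 1 m³ in container 2; 4 m³ remain.
Put 14 m³ in container 6; 6 m³ remain.
Put 6 m³ in container 4; 3 m³ remain.
6 containers × 20 m³ = 120 m³; used 97 m³; unused 23 m³.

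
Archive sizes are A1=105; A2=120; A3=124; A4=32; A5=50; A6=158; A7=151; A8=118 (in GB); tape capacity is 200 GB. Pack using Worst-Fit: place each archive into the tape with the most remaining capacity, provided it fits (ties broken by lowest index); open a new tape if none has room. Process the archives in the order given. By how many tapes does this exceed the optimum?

0

Worst-Fit: [105,32] [120,50] [124] [158] [151] [118] → 6 tapes.
6 archives exceed 100 GB (half the capacity), and no two of those can share a tape, so at least 6 tapes are needed.
So 6 is already optimal.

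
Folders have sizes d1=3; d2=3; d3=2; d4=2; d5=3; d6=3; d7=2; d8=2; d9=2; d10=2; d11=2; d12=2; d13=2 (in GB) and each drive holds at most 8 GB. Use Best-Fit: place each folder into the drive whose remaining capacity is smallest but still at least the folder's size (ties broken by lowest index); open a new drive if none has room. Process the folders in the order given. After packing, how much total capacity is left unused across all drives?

Put d1 (3 GB) in drive 1; 5 GB remain.
Put d2 (3 GB) in drive 1; 2 GB remain.
Put d3 (2 GB) in drive 1; 0 GB remain.
Put d4 (2 GB) in drive 2; 6 GB remain.
Put d5 (3 GB) in drive 2; 3 GB remain.
Put d6 (3 GB) in drive 2; 0 GB remain.
Put d7 (2 GB) in drive 3; 6 GB remain.
Put d8 (2 GB) in drive 3; 4 GB remain.
Put d9 (2 GB) in drive 3; 2 GB remain.
Put d10 (2 GB) in drive 3; 0 GB remain.
Put d11 (2 GB) in drive 4; 6 GB remain.
Put d12 (2 GB) in drive 4; 4 GB remain.
Put d13 (2 GB) in drive 4; 2 GB remain.
4 drives × 8 GB = 32 GB; used 30 GB; unused 2 GB.

2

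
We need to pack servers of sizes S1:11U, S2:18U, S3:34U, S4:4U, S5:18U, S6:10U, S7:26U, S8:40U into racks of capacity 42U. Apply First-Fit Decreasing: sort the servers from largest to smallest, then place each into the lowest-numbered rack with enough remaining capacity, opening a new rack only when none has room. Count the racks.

5

Sorted descending: 40, 34, 26, 18, 18, 11, 10, 4.
Put 40U in rack 1; 2U remain.
Put 34U in rack 2; 8U remain.
Put 26U in rack 3; 16U remain.
Put 18U in rack 4; 24U remain.
Put 18U in rack 4; 6U remain.
Put 11U in rack 3; 5U remain.
Put 10U in rack 5; 32U remain.
Put 4U in rack 2; 4U remain.
Final racks: [40] [34,4] [26,11] [18,18] [10].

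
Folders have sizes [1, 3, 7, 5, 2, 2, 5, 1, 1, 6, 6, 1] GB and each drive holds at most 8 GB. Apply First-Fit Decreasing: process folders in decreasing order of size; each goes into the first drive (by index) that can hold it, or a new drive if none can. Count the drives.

5

Sorted descending: 7, 6, 6, 5, 5, 3, 2, 2, 1, 1, 1, 1.
drive 1: place 7 GB, 1 GB left
drive 2: place 6 GB, 2 GB left
drive 3: place 6 GB, 2 GB left
drive 4: place 5 GB, 3 GB left
drive 5: place 5 GB, 3 GB left
drive 4: place 3 GB, 0 GB left
drive 2: place 2 GB, 0 GB left
drive 3: place 2 GB, 0 GB left
drive 1: place 1 GB, 0 GB left
drive 5: place 1 GB, 2 GB left
drive 5: place 1 GB, 1 GB left
drive 5: place 1 GB, 0 GB left
Final drives: [7,1] [6,2] [6,2] [5,3] [5,1,1,1].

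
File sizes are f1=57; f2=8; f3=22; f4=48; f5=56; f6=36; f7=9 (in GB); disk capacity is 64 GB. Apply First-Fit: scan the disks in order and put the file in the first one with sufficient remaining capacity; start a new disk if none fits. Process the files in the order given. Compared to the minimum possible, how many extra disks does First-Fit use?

First-Fit: [57] [8,22,9] [48] [56] [36] → 5 disks.
Total size 236 GB; any packing needs at least ⌈236/64⌉ = 4 disks.
An optimal packing achieves that bound: [57] [56,8] [48,9] [36,22] → 4 disks.
Excess: 5 − 4 = 1.

1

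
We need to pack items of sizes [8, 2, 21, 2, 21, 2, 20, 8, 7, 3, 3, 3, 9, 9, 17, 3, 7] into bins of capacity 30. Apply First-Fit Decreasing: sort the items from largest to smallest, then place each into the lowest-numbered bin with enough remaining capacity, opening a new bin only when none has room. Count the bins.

5 bins

Sorted descending: 21, 21, 20, 17, 9, 9, 8, 8, 7, 7, 3, 3, 3, 3, 2, 2, 2.
21 → bin 1 (remaining 9)
21 → bin 2 (remaining 9)
20 → bin 3 (remaining 10)
17 → bin 4 (remaining 13)
9 → bin 1 (remaining 0)
9 → bin 2 (remaining 0)
8 → bin 3 (remaining 2)
8 → bin 4 (remaining 5)
7 → bin 5 (remaining 23)
7 → bin 5 (remaining 16)
3 → bin 4 (remaining 2)
3 → bin 5 (remaining 13)
3 → bin 5 (remaining 10)
3 → bin 5 (remaining 7)
2 → bin 3 (remaining 0)
2 → bin 4 (remaining 0)
2 → bin 5 (remaining 5)
Final bins: [21,9] [21,9] [20,8,2] [17,8,3,2] [7,7,3,3,3,2].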